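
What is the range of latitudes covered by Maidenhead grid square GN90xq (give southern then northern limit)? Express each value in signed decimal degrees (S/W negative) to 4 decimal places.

40.6667, 40.7083

Field G=6, N=13: +6·20° lon, +13·10° lat → SW at lon -60°, lat 40°.
Square 9, 0: +9·2° lon, +0·1° lat → SW at lon -42°, lat 40°.
Subsquare x=23, q=16: +23·0.0833333° lon, +16·0.0416667° lat → SW at lon -40.0833°, lat 40.6667°.
Cell spans 0.0833333° lon × 0.0416667° lat.
south 40.6667, north 40.7083.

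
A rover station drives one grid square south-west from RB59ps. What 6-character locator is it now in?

Longitude subsquare p = 15; −1 → 14 = o.
Latitude subsquare s = 18; −1 → 17 = r.

RB59or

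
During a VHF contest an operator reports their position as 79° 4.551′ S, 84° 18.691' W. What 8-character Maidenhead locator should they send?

EB70uw21

Shift to the Maidenhead origin (180°W, 90°S): lon 95.68848, lat 10.92415.
Field: 95.68848/20 → 4 → E, 10.92415/10 → 1 → B; chars EB.
Square: 15.68848/2 → 7, 0.92415/1 → 0; chars 70.
Subsquare: 1.68848/0.0833333 → 20 → u, 0.92415/0.0416667 → 22 → w; chars uw.
Extended square: 0.02182/0.00833333 → 2, 0.00748/0.00416667 → 1; chars 21.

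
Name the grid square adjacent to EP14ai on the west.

Longitude subsquare a = 0; −1 → -1, wraps to 23 = x, carry into square.
Longitude square 1; −1 → 0.
The latitude characters are unchanged.

EP04xi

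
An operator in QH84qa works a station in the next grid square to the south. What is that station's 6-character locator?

QH83qx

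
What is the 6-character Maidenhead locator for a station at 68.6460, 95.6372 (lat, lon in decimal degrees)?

Offset from 180°W / 90°S: lon 275.6372°, lat 158.6460°.
Field: lon ⌊275.6372/20⌋ = 13 → N; lat ⌊158.6460/10⌋ = 15 → P.
Square: lon ⌊15.6372/2⌋ = 7; lat ⌊8.6460/1⌋ = 8.
Subsquare: lon ⌊1.6372/0.0833333⌋ = 19 → t; lat ⌊0.6460/0.0416667⌋ = 15 → p.

NP78tp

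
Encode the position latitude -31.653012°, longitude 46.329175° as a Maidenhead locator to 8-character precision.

LF38di93

Offset from 180°W / 90°S: lon 226.32917°, lat 58.34699°.
Field (20°×10°, letters A–R): lon ⌊226.32917/20⌋ = 11 → L; lat ⌊58.34699/10⌋ = 5 → F.
Square (2°×1°, digits 0–9): lon ⌊6.32917/2⌋ = 3; lat ⌊8.34699/1⌋ = 8.
Subsquare (5′×2.5′, letters a–x): lon ⌊0.32917/0.0833333⌋ = 3 → d; lat ⌊0.34699/0.0416667⌋ = 8 → i.
Extended square (30″×15″, digits 0–9): lon ⌊0.07917/0.00833333⌋ = 9; lat ⌊0.01365/0.00416667⌋ = 3.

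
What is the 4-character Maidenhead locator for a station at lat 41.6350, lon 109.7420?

Shift to the Maidenhead origin (180°W, 90°S): lon 289.74, lat 131.63.
Field: lon ⌊289.74/20⌋ = 14 → O; lat ⌊131.63/10⌋ = 13 → N.
Square: lon ⌊9.74/2⌋ = 4; lat ⌊1.63/1⌋ = 1.

ON41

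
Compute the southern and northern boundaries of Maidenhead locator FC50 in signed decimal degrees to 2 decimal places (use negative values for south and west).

-70.00, -69.00

Field F=5, C=2: +5·20° lon, +2·10° lat → SW at lon -80°, lat -70°.
Square 5, 0: +5·2° lon, +0·1° lat → SW at lon -70°, lat -70°.
Cell spans 2° lon × 1° lat.
south -70.00, north -69.00.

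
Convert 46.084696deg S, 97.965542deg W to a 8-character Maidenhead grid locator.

EE13av49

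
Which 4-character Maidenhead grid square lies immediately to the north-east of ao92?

BO03

Longitude square 9; +1 → 10, wraps to 0, carry into field.
Longitude field A = 0; +1 → 1 = B.
Latitude square 2; +1 → 3.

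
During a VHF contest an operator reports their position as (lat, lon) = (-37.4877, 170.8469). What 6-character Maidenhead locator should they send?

Offset from 180°W / 90°S: lon 350.8469°, lat 52.5123°.
Field: 350.8469/20 → 17 → R, 52.5123/10 → 5 → F; chars RF.
Square: 10.8469/2 → 5, 2.5123/1 → 2; chars 52.
Subsquare: 0.8469/0.0833333 → 10 → k, 0.5123/0.0416667 → 12 → m; chars km.

RF52km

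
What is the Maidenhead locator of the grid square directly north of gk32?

Latitude square 2; +1 → 3.
The longitude characters are unchanged.

GK33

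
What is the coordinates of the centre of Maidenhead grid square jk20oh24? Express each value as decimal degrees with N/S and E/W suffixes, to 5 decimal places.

10.31042° N, 5.18750° E

Field J=9, K=10: +9·20° lon, +10·10° lat → SW at lon 0°, lat 10°.
Square 2, 0: +2·2° lon, +0·1° lat → SW at lon 4°, lat 10°.
Subsquare o=14, h=7: +14·0.0833333° lon, +7·0.0416667° lat → SW at lon 5.16667°, lat 10.2917°.
Extended square 2, 4: +2·0.00833333° lon, +4·0.00416667° lat → SW at lon 5.18333°, lat 10.3083°.
Cell spans 0.00833333° lon × 0.00416667° lat. Centre is SW corner plus half of each.
latitude 10.31042° N, longitude 5.18750° E.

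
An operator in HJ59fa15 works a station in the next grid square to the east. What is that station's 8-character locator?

HJ59fa25

Longitude extended square 1; +1 → 2.
The latitude characters are unchanged.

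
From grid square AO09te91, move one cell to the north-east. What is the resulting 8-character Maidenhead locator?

Longitude extended square 9; +1 → 10, wraps to 0, carry into subsquare.
Longitude subsquare t = 19; +1 → 20 = u.
Latitude extended square 1; +1 → 2.

AO09ue02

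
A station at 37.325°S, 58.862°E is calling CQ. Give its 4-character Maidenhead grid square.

LF92

Shift to the Maidenhead origin (180°W, 90°S): lon 238.86, lat 52.67.
Field: 238.86/20 → 11 → L, 52.67/10 → 5 → F; chars LF.
Square: 18.86/2 → 9, 2.67/1 → 2; chars 92.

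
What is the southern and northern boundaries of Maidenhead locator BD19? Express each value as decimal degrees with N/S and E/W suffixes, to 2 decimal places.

51.00° S, 50.00° S

Field B=1, D=3: +1·20° lon, +3·10° lat → SW at lon -160°, lat -60°.
Square 1, 9: +1·2° lon, +9·1° lat → SW at lon -158°, lat -51°.
Cell spans 2° lon × 1° lat.
south 51.00° S, north 50.00° S.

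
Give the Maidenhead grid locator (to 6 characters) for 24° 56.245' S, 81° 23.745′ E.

NG05qb

Add 180° to longitude and 90° to latitude: 261.3958, 65.0626.
Field (20°×10°, letters A–R): lon ⌊261.3958/20⌋ = 13 → N; lat ⌊65.0626/10⌋ = 6 → G.
Square (2°×1°, digits 0–9): lon ⌊1.3958/2⌋ = 0; lat ⌊5.0626/1⌋ = 5.
Subsquare (5′×2.5′, letters a–x): lon ⌊1.3958/0.0833333⌋ = 16 → q; lat ⌊0.0626/0.0416667⌋ = 1 → b.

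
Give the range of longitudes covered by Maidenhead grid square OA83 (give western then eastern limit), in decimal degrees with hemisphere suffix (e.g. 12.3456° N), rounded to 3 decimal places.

116.000° E, 118.000° E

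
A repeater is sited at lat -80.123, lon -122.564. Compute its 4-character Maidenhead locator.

CA89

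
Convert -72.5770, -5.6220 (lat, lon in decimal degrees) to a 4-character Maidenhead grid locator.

IB77

Offset from 180°W / 90°S: lon 174.38°, lat 17.42°.
Field: 174.38/20 → 8 → I, 17.42/10 → 1 → B; chars IB.
Square: 14.38/2 → 7, 7.42/1 → 7; chars 77.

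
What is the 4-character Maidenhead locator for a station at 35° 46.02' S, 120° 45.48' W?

CF94

Offset from 180°W / 90°S: lon 59.24°, lat 54.23°.
Field: 59.24/20 → 2 → C, 54.23/10 → 5 → F; chars CF.
Square: 19.24/2 → 9, 4.23/1 → 4; chars 94.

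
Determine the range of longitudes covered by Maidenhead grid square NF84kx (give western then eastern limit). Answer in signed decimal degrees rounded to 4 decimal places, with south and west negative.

Field N=13, F=5: +13·20° lon, +5·10° lat → SW at lon 80°, lat -40°.
Square 8, 4: +8·2° lon, +4·1° lat → SW at lon 96°, lat -36°.
Subsquare k=10, x=23: +10·0.0833333° lon, +23·0.0416667° lat → SW at lon 96.8333°, lat -35.0417°.
Cell spans 0.0833333° lon × 0.0416667° lat.
west 96.8333, east 96.9167.

96.8333, 96.9167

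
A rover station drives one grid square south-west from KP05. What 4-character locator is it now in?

Longitude square 0; −1 → -1, wraps to 9, carry into field.
Longitude field K = 10; −1 → 9 = J.
Latitude square 5; −1 → 4.

JP94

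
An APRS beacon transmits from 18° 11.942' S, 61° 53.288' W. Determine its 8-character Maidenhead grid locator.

FH91bt32

Shift to the Maidenhead origin (180°W, 90°S): lon 118.11187, lat 71.80097.
Field: 118.11187/20 → 5 → F, 71.80097/10 → 7 → H; chars FH.
Square: 18.11187/2 → 9, 1.80097/1 → 1; chars 91.
Subsquare: 0.11187/0.0833333 → 1 → b, 0.80097/0.0416667 → 19 → t; chars bt.
Extended square: 0.02853/0.00833333 → 3, 0.00930/0.00416667 → 2; chars 32.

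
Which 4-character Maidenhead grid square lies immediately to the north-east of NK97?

OK08

Longitude square 9; +1 → 10, wraps to 0, carry into field.
Longitude field N = 13; +1 → 14 = O.
Latitude square 7; +1 → 8.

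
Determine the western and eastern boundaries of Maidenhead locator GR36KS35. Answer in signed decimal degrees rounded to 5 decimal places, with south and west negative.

-53.14167, -53.13333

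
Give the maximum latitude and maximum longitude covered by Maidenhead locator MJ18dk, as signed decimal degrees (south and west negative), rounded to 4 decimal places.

Field M=12, J=9: +12·20° lon, +9·10° lat → SW at lon 60°, lat 0°.
Square 1, 8: +1·2° lon, +8·1° lat → SW at lon 62°, lat 8°.
Subsquare d=3, k=10: +3·0.0833333° lon, +10·0.0416667° lat → SW at lon 62.25°, lat 8.41667°.
Cell spans 0.0833333° lon × 0.0416667° lat. NE corner is SW corner plus one full cell.
latitude 8.4583, longitude 62.3333.

8.4583, 62.3333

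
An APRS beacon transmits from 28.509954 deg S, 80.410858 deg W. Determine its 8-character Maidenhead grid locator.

Add 180° to longitude and 90° to latitude: 99.58914, 61.49005.
Field: lon ⌊99.58914/20⌋ = 4 → E; lat ⌊61.49005/10⌋ = 6 → G.
Square: lon ⌊19.58914/2⌋ = 9; lat ⌊1.49005/1⌋ = 1.
Subsquare: lon ⌊1.58914/0.0833333⌋ = 19 → t; lat ⌊0.49005/0.0416667⌋ = 11 → l.
Extended square: lon ⌊0.00581/0.00833333⌋ = 0; lat ⌊0.03171/0.00416667⌋ = 7.

EG91tl07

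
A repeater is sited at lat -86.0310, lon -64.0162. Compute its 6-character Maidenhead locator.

FA73xx

Shift to the Maidenhead origin (180°W, 90°S): lon 115.9838, lat 3.9690.
Field (20°×10°, letters A–R): 115.9838/20 → 5 → F, 3.9690/10 → 0 → A; chars FA.
Square (2°×1°, digits 0–9): 15.9838/2 → 7, 3.9690/1 → 3; chars 73.
Subsquare (5′×2.5′, letters a–x): 1.9838/0.0833333 → 23 → x, 0.9690/0.0416667 → 23 → x; chars xx.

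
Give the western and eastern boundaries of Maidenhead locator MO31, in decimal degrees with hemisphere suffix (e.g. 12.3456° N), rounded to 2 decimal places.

66.00° E, 68.00° E

Field M=12, O=14: +12·20° lon, +14·10° lat → SW at lon 60°, lat 50°.
Square 3, 1: +3·2° lon, +1·1° lat → SW at lon 66°, lat 51°.
Cell spans 2° lon × 1° lat.
west 66.00° E, east 68.00° E.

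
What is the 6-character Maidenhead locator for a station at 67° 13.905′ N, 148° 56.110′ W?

BP57mf

Shift to the Maidenhead origin (180°W, 90°S): lon 31.0648, lat 157.2318.
Field: lon ⌊31.0648/20⌋ = 1 → B; lat ⌊157.2318/10⌋ = 15 → P.
Square: lon ⌊11.0648/2⌋ = 5; lat ⌊7.2318/1⌋ = 7.
Subsquare: lon ⌊1.0648/0.0833333⌋ = 12 → m; lat ⌊0.2318/0.0416667⌋ = 5 → f.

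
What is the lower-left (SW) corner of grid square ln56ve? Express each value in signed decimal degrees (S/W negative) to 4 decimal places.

46.1667, 51.7500

Field L=11, N=13: +11·20° lon, +13·10° lat → SW at lon 40°, lat 40°.
Square 5, 6: +5·2° lon, +6·1° lat → SW at lon 50°, lat 46°.
Subsquare v=21, e=4: +21·0.0833333° lon, +4·0.0416667° lat → SW at lon 51.75°, lat 46.1667°.
latitude 46.1667, longitude 51.7500.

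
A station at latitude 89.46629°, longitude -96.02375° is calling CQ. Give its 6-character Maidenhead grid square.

ER19xl

Shift to the Maidenhead origin (180°W, 90°S): lon 83.9762, lat 179.4663.
Field (20°×10°, letters A–R): 83.9762/20 → 4 → E, 179.4663/10 → 17 → R; chars ER.
Square (2°×1°, digits 0–9): 3.9762/2 → 1, 9.4663/1 → 9; chars 19.
Subsquare (5′×2.5′, letters a–x): 1.9762/0.0833333 → 23 → x, 0.4663/0.0416667 → 11 → l; chars xl.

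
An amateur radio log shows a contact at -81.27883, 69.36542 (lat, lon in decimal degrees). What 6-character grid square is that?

Add 180° to longitude and 90° to latitude: 249.3654, 8.7212.
Field (20°×10°, letters A–R): lon ⌊249.3654/20⌋ = 12 → M; lat ⌊8.7212/10⌋ = 0 → A.
Square (2°×1°, digits 0–9): lon ⌊9.3654/2⌋ = 4; lat ⌊8.7212/1⌋ = 8.
Subsquare (5′×2.5′, letters a–x): lon ⌊1.3654/0.0833333⌋ = 16 → q; lat ⌊0.7212/0.0416667⌋ = 17 → r.

MA48qr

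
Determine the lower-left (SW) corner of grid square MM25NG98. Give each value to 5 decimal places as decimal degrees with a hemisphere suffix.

35.28333° N, 65.15833° E

Field M=12, M=12: +12·20° lon, +12·10° lat → SW at lon 60°, lat 30°.
Square 2, 5: +2·2° lon, +5·1° lat → SW at lon 64°, lat 35°.
Subsquare n=13, g=6: +13·0.0833333° lon, +6·0.0416667° lat → SW at lon 65.0833°, lat 35.25°.
Extended square 9, 8: +9·0.00833333° lon, +8·0.00416667° lat → SW at lon 65.1583°, lat 35.2833°.
latitude 35.28333° N, longitude 65.15833° E.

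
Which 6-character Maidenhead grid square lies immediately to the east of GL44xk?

Longitude subsquare x = 23; +1 → 24, wraps to 0 = a, carry into square.
Longitude square 4; +1 → 5.
The latitude characters are unchanged.

GL54ak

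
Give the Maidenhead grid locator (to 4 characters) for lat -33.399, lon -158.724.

Offset from 180°W / 90°S: lon 21.28°, lat 56.60°.
Field (20°×10°, letters A–R): 21.28/20 → 1 → B, 56.60/10 → 5 → F; chars BF.
Square (2°×1°, digits 0–9): 1.28/2 → 0, 6.60/1 → 6; chars 06.

BF06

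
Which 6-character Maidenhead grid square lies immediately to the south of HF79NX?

HF79nw

Latitude subsquare x = 23; −1 → 22 = w.
The longitude characters are unchanged.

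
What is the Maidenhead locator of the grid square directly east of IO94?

JO04

Longitude square 9; +1 → 10, wraps to 0, carry into field.
Longitude field I = 8; +1 → 9 = J.
The latitude characters are unchanged.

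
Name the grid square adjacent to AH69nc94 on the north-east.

Longitude extended square 9; +1 → 10, wraps to 0, carry into subsquare.
Longitude subsquare n = 13; +1 → 14 = o.
Latitude extended square 4; +1 → 5.

AH69oc05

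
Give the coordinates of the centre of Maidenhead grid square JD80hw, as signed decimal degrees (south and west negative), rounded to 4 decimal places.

Field J=9, D=3: +9·20° lon, +3·10° lat → SW at lon 0°, lat -60°.
Square 8, 0: +8·2° lon, +0·1° lat → SW at lon 16°, lat -60°.
Subsquare h=7, w=22: +7·0.0833333° lon, +22·0.0416667° lat → SW at lon 16.5833°, lat -59.0833°.
Cell spans 0.0833333° lon × 0.0416667° lat. Centre is SW corner plus half of each.
latitude -59.0625, longitude 16.6250.

-59.0625, 16.6250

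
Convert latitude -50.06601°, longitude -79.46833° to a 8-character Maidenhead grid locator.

FD09gw34

Offset from 180°W / 90°S: lon 100.53167°, lat 39.93399°.
Field: 100.53167/20 → 5 → F, 39.93399/10 → 3 → D; chars FD.
Square: 0.53167/2 → 0, 9.93399/1 → 9; chars 09.
Subsquare: 0.53167/0.0833333 → 6 → g, 0.93399/0.0416667 → 22 → w; chars gw.
Extended square: 0.03167/0.00833333 → 3, 0.01732/0.00416667 → 4; chars 34.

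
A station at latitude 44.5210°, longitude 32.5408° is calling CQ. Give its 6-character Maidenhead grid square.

Offset from 180°W / 90°S: lon 212.5408°, lat 134.5210°.
Field: lon ⌊212.5408/20⌋ = 10 → K; lat ⌊134.5210/10⌋ = 13 → N.
Square: lon ⌊12.5408/2⌋ = 6; lat ⌊4.5210/1⌋ = 4.
Subsquare: lon ⌊0.5408/0.0833333⌋ = 6 → g; lat ⌊0.5210/0.0416667⌋ = 12 → m.

KN64gm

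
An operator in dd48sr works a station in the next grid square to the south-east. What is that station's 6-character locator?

DD48tq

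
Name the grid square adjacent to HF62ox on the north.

HF63oa

Latitude subsquare x = 23; +1 → 24, wraps to 0 = a, carry into square.
Latitude square 2; +1 → 3.
The longitude characters are unchanged.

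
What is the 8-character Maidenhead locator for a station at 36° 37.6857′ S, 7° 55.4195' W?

Offset from 180°W / 90°S: lon 172.07634°, lat 53.37190°.
Field: lon ⌊172.07634/20⌋ = 8 → I; lat ⌊53.37190/10⌋ = 5 → F.
Square: lon ⌊12.07634/2⌋ = 6; lat ⌊3.37190/1⌋ = 3.
Subsquare: lon ⌊0.07634/0.0833333⌋ = 0 → a; lat ⌊0.37190/0.0416667⌋ = 8 → i.
Extended square: lon ⌊0.07634/0.00833333⌋ = 9; lat ⌊0.03857/0.00416667⌋ = 9.

IF63ai99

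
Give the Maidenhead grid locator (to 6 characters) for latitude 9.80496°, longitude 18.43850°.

JJ99ft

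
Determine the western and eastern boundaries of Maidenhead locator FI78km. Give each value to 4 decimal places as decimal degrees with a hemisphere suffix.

Field F=5, I=8: +5·20° lon, +8·10° lat → SW at lon -80°, lat -10°.
Square 7, 8: +7·2° lon, +8·1° lat → SW at lon -66°, lat -2°.
Subsquare k=10, m=12: +10·0.0833333° lon, +12·0.0416667° lat → SW at lon -65.1667°, lat -1.5°.
Cell spans 0.0833333° lon × 0.0416667° lat.
west 65.1667° W, east 65.0833° W.

65.1667° W, 65.0833° W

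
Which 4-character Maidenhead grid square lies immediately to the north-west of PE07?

Longitude square 0; −1 → -1, wraps to 9, carry into field.
Longitude field P = 15; −1 → 14 = O.
Latitude square 7; +1 → 8.

OE98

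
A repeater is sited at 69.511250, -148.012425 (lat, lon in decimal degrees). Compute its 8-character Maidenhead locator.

Add 180° to longitude and 90° to latitude: 31.98757, 159.51125.
Field (20°×10°, letters A–R): lon ⌊31.98757/20⌋ = 1 → B; lat ⌊159.51125/10⌋ = 15 → P.
Square (2°×1°, digits 0–9): lon ⌊11.98757/2⌋ = 5; lat ⌊9.51125/1⌋ = 9.
Subsquare (5′×2.5′, letters a–x): lon ⌊1.98757/0.0833333⌋ = 23 → x; lat ⌊0.51125/0.0416667⌋ = 12 → m.
Extended square (30″×15″, digits 0–9): lon ⌊0.07091/0.00833333⌋ = 8; lat ⌊0.01125/0.00416667⌋ = 2.

BP59xm82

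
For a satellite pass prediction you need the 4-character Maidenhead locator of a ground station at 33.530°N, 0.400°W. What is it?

IM93

Shift to the Maidenhead origin (180°W, 90°S): lon 179.60, lat 123.53.
Field: 179.60/20 → 8 → I, 123.53/10 → 12 → M; chars IM.
Square: 19.60/2 → 9, 3.53/1 → 3; chars 93.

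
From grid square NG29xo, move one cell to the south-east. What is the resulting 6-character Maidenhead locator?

Longitude subsquare x = 23; +1 → 24, wraps to 0 = a, carry into square.
Longitude square 2; +1 → 3.
Latitude subsquare o = 14; −1 → 13 = n.

NG39an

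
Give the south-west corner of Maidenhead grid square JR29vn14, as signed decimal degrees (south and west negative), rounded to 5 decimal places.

Field J=9, R=17: +9·20° lon, +17·10° lat → SW at lon 0°, lat 80°.
Square 2, 9: +2·2° lon, +9·1° lat → SW at lon 4°, lat 89°.
Subsquare v=21, n=13: +21·0.0833333° lon, +13·0.0416667° lat → SW at lon 5.75°, lat 89.5417°.
Extended square 1, 4: +1·0.00833333° lon, +4·0.00416667° lat → SW at lon 5.75833°, lat 89.5583°.
latitude 89.55833, longitude 5.75833.

89.55833, 5.75833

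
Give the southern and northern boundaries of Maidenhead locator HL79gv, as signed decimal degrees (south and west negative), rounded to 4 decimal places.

29.8750, 29.9167

Field H=7, L=11: +7·20° lon, +11·10° lat → SW at lon -40°, lat 20°.
Square 7, 9: +7·2° lon, +9·1° lat → SW at lon -26°, lat 29°.
Subsquare g=6, v=21: +6·0.0833333° lon, +21·0.0416667° lat → SW at lon -25.5°, lat 29.875°.
Cell spans 0.0833333° lon × 0.0416667° lat.
south 29.8750, north 29.9167.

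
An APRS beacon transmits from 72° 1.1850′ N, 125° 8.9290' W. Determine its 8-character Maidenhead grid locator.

CQ72ka24

Offset from 180°W / 90°S: lon 54.85118°, lat 162.01975°.
Field: lon ⌊54.85118/20⌋ = 2 → C; lat ⌊162.01975/10⌋ = 16 → Q.
Square: lon ⌊14.85118/2⌋ = 7; lat ⌊2.01975/1⌋ = 2.
Subsquare: lon ⌊0.85118/0.0833333⌋ = 10 → k; lat ⌊0.01975/0.0416667⌋ = 0 → a.
Extended square: lon ⌊0.01785/0.00833333⌋ = 2; lat ⌊0.01975/0.00416667⌋ = 4.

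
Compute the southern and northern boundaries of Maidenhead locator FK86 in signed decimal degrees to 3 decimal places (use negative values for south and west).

Field F=5, K=10: +5·20° lon, +10·10° lat → SW at lon -80°, lat 10°.
Square 8, 6: +8·2° lon, +6·1° lat → SW at lon -64°, lat 16°.
Cell spans 2° lon × 1° lat.
south 16.000, north 17.000.

16.000, 17.000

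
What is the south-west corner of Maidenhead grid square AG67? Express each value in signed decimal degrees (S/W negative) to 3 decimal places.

-23.000, -168.000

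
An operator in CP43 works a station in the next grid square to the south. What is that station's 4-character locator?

CP42

Latitude square 3; −1 → 2.
The longitude characters are unchanged.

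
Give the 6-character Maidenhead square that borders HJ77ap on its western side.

HJ67xp

Longitude subsquare a = 0; −1 → -1, wraps to 23 = x, carry into square.
Longitude square 7; −1 → 6.
The latitude characters are unchanged.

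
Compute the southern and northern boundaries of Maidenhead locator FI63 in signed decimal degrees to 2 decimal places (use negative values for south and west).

-7.00, -6.00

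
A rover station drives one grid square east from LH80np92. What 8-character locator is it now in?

Longitude extended square 9; +1 → 10, wraps to 0, carry into subsquare.
Longitude subsquare n = 13; +1 → 14 = o.
The latitude characters are unchanged.

LH80op02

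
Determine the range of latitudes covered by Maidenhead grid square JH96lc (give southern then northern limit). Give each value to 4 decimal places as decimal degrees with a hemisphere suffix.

13.9167° S, 13.8750° S

Field J=9, H=7: +9·20° lon, +7·10° lat → SW at lon 0°, lat -20°.
Square 9, 6: +9·2° lon, +6·1° lat → SW at lon 18°, lat -14°.
Subsquare l=11, c=2: +11·0.0833333° lon, +2·0.0416667° lat → SW at lon 18.9167°, lat -13.9167°.
Cell spans 0.0833333° lon × 0.0416667° lat.
south 13.9167° S, north 13.8750° S.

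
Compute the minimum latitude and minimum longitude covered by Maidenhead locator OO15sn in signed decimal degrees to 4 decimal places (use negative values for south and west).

55.5417, 103.5000

Field O=14, O=14: +14·20° lon, +14·10° lat → SW at lon 100°, lat 50°.
Square 1, 5: +1·2° lon, +5·1° lat → SW at lon 102°, lat 55°.
Subsquare s=18, n=13: +18·0.0833333° lon, +13·0.0416667° lat → SW at lon 103.5°, lat 55.5417°.
latitude 55.5417, longitude 103.5000.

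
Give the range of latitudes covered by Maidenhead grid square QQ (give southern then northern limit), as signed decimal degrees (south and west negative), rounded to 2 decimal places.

Field Q=16, Q=16: +16·20° lon, +16·10° lat → SW at lon 140°, lat 70°.
Cell spans 20° lon × 10° lat.
south 70.00, north 80.00.

70.00, 80.00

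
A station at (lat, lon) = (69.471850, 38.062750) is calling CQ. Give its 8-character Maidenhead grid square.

Offset from 180°W / 90°S: lon 218.06275°, lat 159.47185°.
Field: lon ⌊218.06275/20⌋ = 10 → K; lat ⌊159.47185/10⌋ = 15 → P.
Square: lon ⌊18.06275/2⌋ = 9; lat ⌊9.47185/1⌋ = 9.
Subsquare: lon ⌊0.06275/0.0833333⌋ = 0 → a; lat ⌊0.47185/0.0416667⌋ = 11 → l.
Extended square: lon ⌊0.06275/0.00833333⌋ = 7; lat ⌊0.01352/0.00416667⌋ = 3.

KP99al73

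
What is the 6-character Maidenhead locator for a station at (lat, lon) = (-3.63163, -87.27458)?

Add 180° to longitude and 90° to latitude: 92.7254, 86.3684.
Field (20°×10°, letters A–R): 92.7254/20 → 4 → E, 86.3684/10 → 8 → I; chars EI.
Square (2°×1°, digits 0–9): 12.7254/2 → 6, 6.3684/1 → 6; chars 66.
Subsquare (5′×2.5′, letters a–x): 0.7254/0.0833333 → 8 → i, 0.3684/0.0416667 → 8 → i; chars ii.

EI66ii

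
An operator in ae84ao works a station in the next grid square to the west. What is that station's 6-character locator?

Longitude subsquare a = 0; −1 → -1, wraps to 23 = x, carry into square.
Longitude square 8; −1 → 7.
The latitude characters are unchanged.

AE74xo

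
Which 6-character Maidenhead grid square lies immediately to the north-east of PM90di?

Longitude subsquare d = 3; +1 → 4 = e.
Latitude subsquare i = 8; +1 → 9 = j.

PM90ej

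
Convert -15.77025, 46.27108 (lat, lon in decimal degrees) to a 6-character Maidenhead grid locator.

LH34df

Offset from 180°W / 90°S: lon 226.2711°, lat 74.2297°.
Field: 226.2711/20 → 11 → L, 74.2297/10 → 7 → H; chars LH.
Square: 6.2711/2 → 3, 4.2297/1 → 4; chars 34.
Subsquare: 0.2711/0.0833333 → 3 → d, 0.2297/0.0416667 → 5 → f; chars df.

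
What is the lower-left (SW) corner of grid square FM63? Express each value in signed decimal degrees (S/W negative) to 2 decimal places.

33.00, -68.00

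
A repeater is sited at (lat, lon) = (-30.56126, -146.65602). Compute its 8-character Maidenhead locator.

BF69qk15

Add 180° to longitude and 90° to latitude: 33.34398, 59.43874.
Field: lon ⌊33.34398/20⌋ = 1 → B; lat ⌊59.43874/10⌋ = 5 → F.
Square: lon ⌊13.34398/2⌋ = 6; lat ⌊9.43874/1⌋ = 9.
Subsquare: lon ⌊1.34398/0.0833333⌋ = 16 → q; lat ⌊0.43874/0.0416667⌋ = 10 → k.
Extended square: lon ⌊0.01065/0.00833333⌋ = 1; lat ⌊0.02207/0.00416667⌋ = 5.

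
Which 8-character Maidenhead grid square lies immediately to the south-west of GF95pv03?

GF95ov92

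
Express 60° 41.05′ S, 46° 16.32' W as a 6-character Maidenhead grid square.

Offset from 180°W / 90°S: lon 133.7280°, lat 29.3158°.
Field (20°×10°, letters A–R): lon ⌊133.7280/20⌋ = 6 → G; lat ⌊29.3158/10⌋ = 2 → C.
Square (2°×1°, digits 0–9): lon ⌊13.7280/2⌋ = 6; lat ⌊9.3158/1⌋ = 9.
Subsquare (5′×2.5′, letters a–x): lon ⌊1.7280/0.0833333⌋ = 20 → u; lat ⌊0.3158/0.0416667⌋ = 7 → h.

GC69uh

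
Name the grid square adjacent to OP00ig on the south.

Latitude subsquare g = 6; −1 → 5 = f.
The longitude characters are unchanged.

OP00if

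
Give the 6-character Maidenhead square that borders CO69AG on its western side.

CO59xg

Longitude subsquare a = 0; −1 → -1, wraps to 23 = x, carry into square.
Longitude square 6; −1 → 5.
The latitude characters are unchanged.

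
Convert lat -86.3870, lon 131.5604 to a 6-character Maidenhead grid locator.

Add 180° to longitude and 90° to latitude: 311.5604, 3.6130.
Field: lon ⌊311.5604/20⌋ = 15 → P; lat ⌊3.6130/10⌋ = 0 → A.
Square: lon ⌊11.5604/2⌋ = 5; lat ⌊3.6130/1⌋ = 3.
Subsquare: lon ⌊1.5604/0.0833333⌋ = 18 → s; lat ⌊0.6130/0.0416667⌋ = 14 → o.

PA53so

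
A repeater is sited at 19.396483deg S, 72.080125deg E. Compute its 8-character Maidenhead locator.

MH60ao94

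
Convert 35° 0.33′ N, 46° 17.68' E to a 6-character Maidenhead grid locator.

Offset from 180°W / 90°S: lon 226.2947°, lat 125.0055°.
Field: lon ⌊226.2947/20⌋ = 11 → L; lat ⌊125.0055/10⌋ = 12 → M.
Square: lon ⌊6.2947/2⌋ = 3; lat ⌊5.0055/1⌋ = 5.
Subsquare: lon ⌊0.2947/0.0833333⌋ = 3 → d; lat ⌊0.0055/0.0416667⌋ = 0 → a.

LM35da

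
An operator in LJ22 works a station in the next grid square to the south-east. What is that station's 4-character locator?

Longitude square 2; +1 → 3.
Latitude square 2; −1 → 1.

LJ31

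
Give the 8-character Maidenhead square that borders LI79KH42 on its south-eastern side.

LI79kh51

Longitude extended square 4; +1 → 5.
Latitude extended square 2; −1 → 1.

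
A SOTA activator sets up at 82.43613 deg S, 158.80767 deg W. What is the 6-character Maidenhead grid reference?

BA07on

Add 180° to longitude and 90° to latitude: 21.1923, 7.5639.
Field: lon ⌊21.1923/20⌋ = 1 → B; lat ⌊7.5639/10⌋ = 0 → A.
Square: lon ⌊1.1923/2⌋ = 0; lat ⌊7.5639/1⌋ = 7.
Subsquare: lon ⌊1.1923/0.0833333⌋ = 14 → o; lat ⌊0.5639/0.0416667⌋ = 13 → n.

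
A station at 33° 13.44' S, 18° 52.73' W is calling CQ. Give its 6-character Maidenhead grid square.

Shift to the Maidenhead origin (180°W, 90°S): lon 161.1212, lat 56.7760.
Field: 161.1212/20 → 8 → I, 56.7760/10 → 5 → F; chars IF.
Square: 1.1212/2 → 0, 6.7760/1 → 6; chars 06.
Subsquare: 1.1212/0.0833333 → 13 → n, 0.7760/0.0416667 → 18 → s; chars ns.

IF06ns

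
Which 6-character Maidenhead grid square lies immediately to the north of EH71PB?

EH71pc

Latitude subsquare b = 1; +1 → 2 = c.
The longitude characters are unchanged.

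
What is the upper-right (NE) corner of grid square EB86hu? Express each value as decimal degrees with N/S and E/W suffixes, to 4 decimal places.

Field E=4, B=1: +4·20° lon, +1·10° lat → SW at lon -100°, lat -80°.
Square 8, 6: +8·2° lon, +6·1° lat → SW at lon -84°, lat -74°.
Subsquare h=7, u=20: +7·0.0833333° lon, +20·0.0416667° lat → SW at lon -83.4167°, lat -73.1667°.
Cell spans 0.0833333° lon × 0.0416667° lat. NE corner is SW corner plus one full cell.
latitude 73.1250° S, longitude 83.3333° W.

73.1250° S, 83.3333° W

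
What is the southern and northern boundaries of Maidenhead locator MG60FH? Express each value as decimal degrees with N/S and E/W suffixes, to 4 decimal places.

29.7083° S, 29.6667° S

Field M=12, G=6: +12·20° lon, +6·10° lat → SW at lon 60°, lat -30°.
Square 6, 0: +6·2° lon, +0·1° lat → SW at lon 72°, lat -30°.
Subsquare f=5, h=7: +5·0.0833333° lon, +7·0.0416667° lat → SW at lon 72.4167°, lat -29.7083°.
Cell spans 0.0833333° lon × 0.0416667° lat.
south 29.7083° S, north 29.6667° S.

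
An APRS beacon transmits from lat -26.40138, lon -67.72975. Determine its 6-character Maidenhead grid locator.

FG63do

Shift to the Maidenhead origin (180°W, 90°S): lon 112.2703, lat 63.5986.
Field: 112.2703/20 → 5 → F, 63.5986/10 → 6 → G; chars FG.
Square: 12.2703/2 → 6, 3.5986/1 → 3; chars 63.
Subsquare: 0.2703/0.0833333 → 3 → d, 0.5986/0.0416667 → 14 → o; chars do.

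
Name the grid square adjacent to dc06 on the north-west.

CC97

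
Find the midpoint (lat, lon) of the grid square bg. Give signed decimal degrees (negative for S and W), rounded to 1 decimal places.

-25.0, -150.0

Field B=1, G=6: +1·20° lon, +6·10° lat → SW at lon -160°, lat -30°.
Cell spans 20° lon × 10° lat. Centre is SW corner plus half of each.
latitude -25.0, longitude -150.0.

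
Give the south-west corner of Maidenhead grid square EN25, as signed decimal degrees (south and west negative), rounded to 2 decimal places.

Field E=4, N=13: +4·20° lon, +13·10° lat → SW at lon -100°, lat 40°.
Square 2, 5: +2·2° lon, +5·1° lat → SW at lon -96°, lat 45°.
latitude 45.00, longitude -96.00.

45.00, -96.00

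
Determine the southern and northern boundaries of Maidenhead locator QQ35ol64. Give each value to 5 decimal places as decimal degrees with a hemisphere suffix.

75.47500° N, 75.47917° N

Field Q=16, Q=16: +16·20° lon, +16·10° lat → SW at lon 140°, lat 70°.
Square 3, 5: +3·2° lon, +5·1° lat → SW at lon 146°, lat 75°.
Subsquare o=14, l=11: +14·0.0833333° lon, +11·0.0416667° lat → SW at lon 147.167°, lat 75.4583°.
Extended square 6, 4: +6·0.00833333° lon, +4·0.00416667° lat → SW at lon 147.217°, lat 75.475°.
Cell spans 0.00833333° lon × 0.00416667° lat.
south 75.47500° N, north 75.47917° N.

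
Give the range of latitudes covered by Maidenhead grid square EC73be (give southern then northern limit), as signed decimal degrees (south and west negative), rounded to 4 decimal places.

-66.8333, -66.7917

Field E=4, C=2: +4·20° lon, +2·10° lat → SW at lon -100°, lat -70°.
Square 7, 3: +7·2° lon, +3·1° lat → SW at lon -86°, lat -67°.
Subsquare b=1, e=4: +1·0.0833333° lon, +4·0.0416667° lat → SW at lon -85.9167°, lat -66.8333°.
Cell spans 0.0833333° lon × 0.0416667° lat.
south -66.8333, north -66.7917.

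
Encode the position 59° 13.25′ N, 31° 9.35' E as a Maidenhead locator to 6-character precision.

Add 180° to longitude and 90° to latitude: 211.1558, 149.2208.
Field: lon ⌊211.1558/20⌋ = 10 → K; lat ⌊149.2208/10⌋ = 14 → O.
Square: lon ⌊11.1558/2⌋ = 5; lat ⌊9.2208/1⌋ = 9.
Subsquare: lon ⌊1.1558/0.0833333⌋ = 13 → n; lat ⌊0.2208/0.0416667⌋ = 5 → f.

KO59nf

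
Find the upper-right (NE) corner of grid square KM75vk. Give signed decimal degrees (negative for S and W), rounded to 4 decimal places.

35.4583, 35.8333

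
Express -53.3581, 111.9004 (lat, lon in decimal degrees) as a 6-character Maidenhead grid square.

OD56wp

Add 180° to longitude and 90° to latitude: 291.9004, 36.6419.
Field: 291.9004/20 → 14 → O, 36.6419/10 → 3 → D; chars OD.
Square: 11.9004/2 → 5, 6.6419/1 → 6; chars 56.
Subsquare: 1.9004/0.0833333 → 22 → w, 0.6419/0.0416667 → 15 → p; chars wp.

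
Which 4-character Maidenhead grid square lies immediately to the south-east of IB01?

IB10

Longitude square 0; +1 → 1.
Latitude square 1; −1 → 0.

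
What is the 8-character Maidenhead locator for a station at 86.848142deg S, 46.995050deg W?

Shift to the Maidenhead origin (180°W, 90°S): lon 133.00495, lat 3.15186.
Field: lon ⌊133.00495/20⌋ = 6 → G; lat ⌊3.15186/10⌋ = 0 → A.
Square: lon ⌊13.00495/2⌋ = 6; lat ⌊3.15186/1⌋ = 3.
Subsquare: lon ⌊1.00495/0.0833333⌋ = 12 → m; lat ⌊0.15186/0.0416667⌋ = 3 → d.
Extended square: lon ⌊0.00495/0.00833333⌋ = 0; lat ⌊0.02686/0.00416667⌋ = 6.

GA63md06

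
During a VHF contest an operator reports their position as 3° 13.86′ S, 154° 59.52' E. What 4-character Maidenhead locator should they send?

QI76

Offset from 180°W / 90°S: lon 334.99°, lat 86.77°.
Field: 334.99/20 → 16 → Q, 86.77/10 → 8 → I; chars QI.
Square: 14.99/2 → 7, 6.77/1 → 6; chars 76.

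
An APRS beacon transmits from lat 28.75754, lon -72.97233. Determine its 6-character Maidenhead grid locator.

FL38ms

Shift to the Maidenhead origin (180°W, 90°S): lon 107.0277, lat 118.7575.
Field: 107.0277/20 → 5 → F, 118.7575/10 → 11 → L; chars FL.
Square: 7.0277/2 → 3, 8.7575/1 → 8; chars 38.
Subsquare: 1.0277/0.0833333 → 12 → m, 0.7575/0.0416667 → 18 → s; chars ms.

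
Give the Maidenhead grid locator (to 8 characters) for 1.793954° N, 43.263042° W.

GJ81it80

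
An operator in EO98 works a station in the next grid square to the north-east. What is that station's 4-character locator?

FO09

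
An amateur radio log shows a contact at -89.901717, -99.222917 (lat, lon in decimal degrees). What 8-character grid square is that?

Add 180° to longitude and 90° to latitude: 80.77708, 0.09828.
Field: lon ⌊80.77708/20⌋ = 4 → E; lat ⌊0.09828/10⌋ = 0 → A.
Square: lon ⌊0.77708/2⌋ = 0; lat ⌊0.09828/1⌋ = 0.
Subsquare: lon ⌊0.77708/0.0833333⌋ = 9 → j; lat ⌊0.09828/0.0416667⌋ = 2 → c.
Extended square: lon ⌊0.02708/0.00833333⌋ = 3; lat ⌊0.01495/0.00416667⌋ = 3.

EA00jc33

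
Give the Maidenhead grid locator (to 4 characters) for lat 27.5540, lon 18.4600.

Shift to the Maidenhead origin (180°W, 90°S): lon 198.46, lat 117.55.
Field: 198.46/20 → 9 → J, 117.55/10 → 11 → L; chars JL.
Square: 18.46/2 → 9, 7.55/1 → 7; chars 97.

JL97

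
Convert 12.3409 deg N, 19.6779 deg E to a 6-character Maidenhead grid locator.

JK92ui

Offset from 180°W / 90°S: lon 199.6779°, lat 102.3409°.
Field (20°×10°, letters A–R): 199.6779/20 → 9 → J, 102.3409/10 → 10 → K; chars JK.
Square (2°×1°, digits 0–9): 19.6779/2 → 9, 2.3409/1 → 2; chars 92.
Subsquare (5′×2.5′, letters a–x): 1.6779/0.0833333 → 20 → u, 0.3409/0.0416667 → 8 → i; chars ui.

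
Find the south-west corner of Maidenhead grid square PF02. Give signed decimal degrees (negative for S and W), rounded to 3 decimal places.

-38.000, 120.000

Field P=15, F=5: +15·20° lon, +5·10° lat → SW at lon 120°, lat -40°.
Square 0, 2: +0·2° lon, +2·1° lat → SW at lon 120°, lat -38°.
latitude -38.000, longitude 120.000.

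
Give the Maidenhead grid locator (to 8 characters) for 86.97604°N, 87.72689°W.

Shift to the Maidenhead origin (180°W, 90°S): lon 92.27311, lat 176.97604.
Field (20°×10°, letters A–R): lon ⌊92.27311/20⌋ = 4 → E; lat ⌊176.97604/10⌋ = 17 → R.
Square (2°×1°, digits 0–9): lon ⌊12.27311/2⌋ = 6; lat ⌊6.97604/1⌋ = 6.
Subsquare (5′×2.5′, letters a–x): lon ⌊0.27311/0.0833333⌋ = 3 → d; lat ⌊0.97604/0.0416667⌋ = 23 → x.
Extended square (30″×15″, digits 0–9): lon ⌊0.02311/0.00833333⌋ = 2; lat ⌊0.01771/0.00416667⌋ = 4.

ER66dx24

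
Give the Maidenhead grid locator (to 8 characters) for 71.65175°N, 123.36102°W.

Offset from 180°W / 90°S: lon 56.63898°, lat 161.65175°.
Field: lon ⌊56.63898/20⌋ = 2 → C; lat ⌊161.65175/10⌋ = 16 → Q.
Square: lon ⌊16.63898/2⌋ = 8; lat ⌊1.65175/1⌋ = 1.
Subsquare: lon ⌊0.63898/0.0833333⌋ = 7 → h; lat ⌊0.65175/0.0416667⌋ = 15 → p.
Extended square: lon ⌊0.05565/0.00833333⌋ = 6; lat ⌊0.02675/0.00416667⌋ = 6.

CQ81hp66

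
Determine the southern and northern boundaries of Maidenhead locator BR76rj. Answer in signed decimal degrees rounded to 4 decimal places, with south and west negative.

Field B=1, R=17: +1·20° lon, +17·10° lat → SW at lon -160°, lat 80°.
Square 7, 6: +7·2° lon, +6·1° lat → SW at lon -146°, lat 86°.
Subsquare r=17, j=9: +17·0.0833333° lon, +9·0.0416667° lat → SW at lon -144.583°, lat 86.375°.
Cell spans 0.0833333° lon × 0.0416667° lat.
south 86.3750, north 86.4167.

86.3750, 86.4167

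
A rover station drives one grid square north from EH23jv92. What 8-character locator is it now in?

Latitude extended square 2; +1 → 3.
The longitude characters are unchanged.

EH23jv93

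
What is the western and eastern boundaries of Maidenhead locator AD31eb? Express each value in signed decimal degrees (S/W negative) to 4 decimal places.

Field A=0, D=3: +0·20° lon, +3·10° lat → SW at lon -180°, lat -60°.
Square 3, 1: +3·2° lon, +1·1° lat → SW at lon -174°, lat -59°.
Subsquare e=4, b=1: +4·0.0833333° lon, +1·0.0416667° lat → SW at lon -173.667°, lat -58.9583°.
Cell spans 0.0833333° lon × 0.0416667° lat.
west -173.6667, east -173.5833.

-173.6667, -173.5833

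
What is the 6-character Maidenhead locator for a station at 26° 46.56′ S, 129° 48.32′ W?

Add 180° to longitude and 90° to latitude: 50.1947, 63.2240.
Field: lon ⌊50.1947/20⌋ = 2 → C; lat ⌊63.2240/10⌋ = 6 → G.
Square: lon ⌊10.1947/2⌋ = 5; lat ⌊3.2240/1⌋ = 3.
Subsquare: lon ⌊0.1947/0.0833333⌋ = 2 → c; lat ⌊0.2240/0.0416667⌋ = 5 → f.

CG53cf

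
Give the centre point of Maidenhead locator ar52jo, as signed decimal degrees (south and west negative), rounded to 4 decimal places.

82.6042, -169.2083

Field A=0, R=17: +0·20° lon, +17·10° lat → SW at lon -180°, lat 80°.
Square 5, 2: +5·2° lon, +2·1° lat → SW at lon -170°, lat 82°.
Subsquare j=9, o=14: +9·0.0833333° lon, +14·0.0416667° lat → SW at lon -169.25°, lat 82.5833°.
Cell spans 0.0833333° lon × 0.0416667° lat. Centre is SW corner plus half of each.
latitude 82.6042, longitude -169.2083.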